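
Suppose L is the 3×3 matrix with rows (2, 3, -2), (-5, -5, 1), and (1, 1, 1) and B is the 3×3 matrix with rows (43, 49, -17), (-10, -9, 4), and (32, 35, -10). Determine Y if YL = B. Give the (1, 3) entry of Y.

1

Since L sits to the right of Y, Y = BL⁻¹.
det L = 6; the adjugate gives L⁻¹ = [[-1, -5/6, -7/6], [1, 2/3, 4/3], [0, 1/6, 5/6]].
Y = BL⁻¹ = [[43, 49, -17], [-10, -9, 4], [32, 35, -10]] · [[-1, -5/6, -7/6], [1, 2/3, 4/3], [0, 1/6, 5/6]] = [[6, -6, 1], [1, 3, 3], [3, -5, 1]].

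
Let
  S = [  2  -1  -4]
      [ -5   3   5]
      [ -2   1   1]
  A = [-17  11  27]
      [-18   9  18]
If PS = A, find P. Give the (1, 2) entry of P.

S is on the right of P, so right-multiply by S⁻¹: P = AS⁻¹.
S has determinant -3; S⁻¹ = [[2/3, 1, -7/3], [5/3, 2, -10/3], [-1/3, 0, -1/3]].
P = AS⁻¹ = [[-17, 11, 27], [-18, 9, 18]] · [[2/3, 1, -7/3], [5/3, 2, -10/3], [-1/3, 0, -1/3]] = [[-2, 5, -6], [-3, 0, 6]].

5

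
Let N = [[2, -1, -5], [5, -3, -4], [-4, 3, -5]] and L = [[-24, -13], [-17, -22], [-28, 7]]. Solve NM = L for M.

M = [[0, -6], [-1, -4], [5, 1]]

N is on the left of M, so left-multiply by N⁻¹: M = N⁻¹L.
det N = -2; the adjugate gives N⁻¹ = [[-27/2, 10, 11/2], [-41/2, 15, 17/2], [-3/2, 1, 1/2]].
M = N⁻¹L = [[-27/2, 10, 11/2], [-41/2, 15, 17/2], [-3/2, 1, 1/2]] · [[-24, -13], [-17, -22], [-28, 7]] = [[0, -6], [-1, -4], [5, 1]].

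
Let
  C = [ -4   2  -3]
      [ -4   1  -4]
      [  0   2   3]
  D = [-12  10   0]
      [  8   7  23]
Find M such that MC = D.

M = [[-3, 6, 5], [-3, 1, 6]]

Since C sits to the right of M, M = DC⁻¹.
C has determinant 4; C⁻¹ = [[11/4, -3, -5/4], [3, -3, -1], [-2, 2, 1]].
M = DC⁻¹ = [[-12, 10, 0], [8, 7, 23]] · [[11/4, -3, -5/4], [3, -3, -1], [-2, 2, 1]] = [[-3, 6, 5], [-3, 1, 6]].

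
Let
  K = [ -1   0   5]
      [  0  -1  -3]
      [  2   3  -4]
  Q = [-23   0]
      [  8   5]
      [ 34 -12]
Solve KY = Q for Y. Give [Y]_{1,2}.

Since K multiplies Y on the left, Y = K⁻¹Q.
det K = -3; the adjugate gives K⁻¹ = [[-13/3, -5, -5/3], [2, 2, 1], [-2/3, -1, -1/3]].
Y = K⁻¹Q = [[-13/3, -5, -5/3], [2, 2, 1], [-2/3, -1, -1/3]] · [[-23, 0], [8, 5], [34, -12]] = [[3, -5], [4, -2], [-4, -1]].

-5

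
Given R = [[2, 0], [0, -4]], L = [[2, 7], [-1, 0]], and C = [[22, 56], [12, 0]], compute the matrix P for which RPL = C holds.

Left-multiply by R⁻¹ and right-multiply by L⁻¹: P = R⁻¹CL⁻¹.
R has determinant -8; R⁻¹ = [[1/2, 0], [0, -1/4]].
L has determinant 7; L⁻¹ = [[0, -1], [1/7, 2/7]].
R⁻¹C = [[11, 28], [-3, 0]].
P = (R⁻¹C)L⁻¹ = [[4, -3], [0, 3]].

P = [[4, -3], [0, 3]]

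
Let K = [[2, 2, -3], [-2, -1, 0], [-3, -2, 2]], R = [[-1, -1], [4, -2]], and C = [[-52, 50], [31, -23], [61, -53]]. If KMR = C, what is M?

M = K⁻¹CR⁻¹ (apply K⁻¹ on the left and R⁻¹ on the right).
det K = 1, so K⁻¹ = [[-2, 2, -3], [4, -5, 6], [1, -2, 2]].
det R = 6; the adjugate gives R⁻¹ = [[-1/3, 1/6], [-2/3, -1/6]].
K⁻¹C = [[-17, 13], [3, -3], [8, -10]].
M = (K⁻¹C)R⁻¹ = [[-3, -5], [1, 1], [4, 3]].

M = [[-3, -5], [1, 1], [4, 3]]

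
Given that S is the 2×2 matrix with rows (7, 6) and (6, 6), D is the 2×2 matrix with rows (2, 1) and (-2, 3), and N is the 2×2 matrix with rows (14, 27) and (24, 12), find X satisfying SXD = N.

X = S⁻¹ND⁻¹ (apply S⁻¹ on the left and D⁻¹ on the right).
det S = 6; the adjugate gives S⁻¹ = [[1, -1], [-1, 7/6]].
D has determinant 8; D⁻¹ = [[3/8, -1/8], [1/4, 1/4]].
S⁻¹N = [[-10, 15], [14, -13]].
X = (S⁻¹N)D⁻¹ = [[0, 5], [2, -5]].

X = [[0, 5], [2, -5]]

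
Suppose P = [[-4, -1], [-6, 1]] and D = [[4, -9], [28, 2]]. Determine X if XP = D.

Right-multiplying both sides by P⁻¹ gives X = DP⁻¹.
P has determinant -10; P⁻¹ = [[-1/10, -1/10], [-3/5, 2/5]].
X = DP⁻¹ = [[4, -9], [28, 2]] · [[-1/10, -1/10], [-3/5, 2/5]] = [[5, -4], [-4, -2]].

X = [[5, -4], [-4, -2]]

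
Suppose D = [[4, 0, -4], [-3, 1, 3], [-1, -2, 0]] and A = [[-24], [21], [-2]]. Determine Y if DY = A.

Y = [[-4], [3], [2]]

D is on the left of Y, so left-multiply by D⁻¹: Y = D⁻¹A.
det D = -4, so D⁻¹ = [[-3/2, -2, -1], [3/4, 1, 0], [-7/4, -2, -1]].
Y = D⁻¹A = [[-3/2, -2, -1], [3/4, 1, 0], [-7/4, -2, -1]] · [[-24], [21], [-2]] = [[-4], [3], [2]].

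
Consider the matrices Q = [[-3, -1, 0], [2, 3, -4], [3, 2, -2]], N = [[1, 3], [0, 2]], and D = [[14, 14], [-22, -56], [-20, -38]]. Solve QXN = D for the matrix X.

X = Q⁻¹DN⁻¹ (apply Q⁻¹ on the left and N⁻¹ on the right).
det Q = 2; the adjugate gives Q⁻¹ = [[1, -1, 2], [-4, 3, -6], [-5/2, 3/2, -7/2]].
det N = 2; the adjugate gives N⁻¹ = [[1, -3/2], [0, 1/2]].
Q⁻¹D = [[-4, -6], [-2, 4], [2, 14]].
X = (Q⁻¹D)N⁻¹ = [[-4, 3], [-2, 5], [2, 4]].

X = [[-4, 3], [-2, 5], [2, 4]]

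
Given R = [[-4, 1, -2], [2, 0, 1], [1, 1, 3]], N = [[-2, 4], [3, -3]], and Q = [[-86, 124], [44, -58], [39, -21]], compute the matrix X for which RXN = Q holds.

X = [[-5, 3], [5, 4], [3, 4]]

Isolating X: multiply by R⁻¹ from the left and N⁻¹ from the right, so X = R⁻¹QN⁻¹.
R has determinant -5; R⁻¹ = [[1/5, 1, -1/5], [1, 2, 0], [-2/5, -1, 2/5]].
det N = -6, so N⁻¹ = [[1/2, 2/3], [1/2, 1/3]].
R⁻¹Q = [[19, -29], [2, 8], [6, 0]].
X = (R⁻¹Q)N⁻¹ = [[-5, 3], [5, 4], [3, 4]].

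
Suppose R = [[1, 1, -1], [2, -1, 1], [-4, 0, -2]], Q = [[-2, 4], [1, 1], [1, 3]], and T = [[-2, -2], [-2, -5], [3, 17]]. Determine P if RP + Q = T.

P = [[-1, -4], [2, -1], [1, 1]]

RP = T − Q = [[0, -6], [-3, -6], [2, 14]].
Left-multiplying both sides by R⁻¹ gives P = R⁻¹(T − Q).
det R = 6, so R⁻¹ = [[1/3, 1/3, 0], [0, -1, -1/2], [-2/3, -2/3, -1/2]].
P = R⁻¹(T − Q) = [[-1, -4], [2, -1], [1, 1]].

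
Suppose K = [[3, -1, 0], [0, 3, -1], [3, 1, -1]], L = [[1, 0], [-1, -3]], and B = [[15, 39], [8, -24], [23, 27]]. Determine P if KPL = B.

Left-multiply by K⁻¹ and right-multiply by L⁻¹: P = K⁻¹BL⁻¹.
det K = -3; the adjugate gives K⁻¹ = [[2/3, 1/3, -1/3], [1, 1, -1], [3, 2, -3]].
det L = -3; the adjugate gives L⁻¹ = [[1, 0], [-1/3, -1/3]].
K⁻¹B = [[5, 9], [0, -12], [-8, -12]].
P = (K⁻¹B)L⁻¹ = [[2, -3], [4, 4], [-4, 4]].

P = [[2, -3], [4, 4], [-4, 4]]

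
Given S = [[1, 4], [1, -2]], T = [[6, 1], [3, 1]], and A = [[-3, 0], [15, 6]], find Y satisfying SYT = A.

Left-multiply by S⁻¹ and right-multiply by T⁻¹: Y = S⁻¹AT⁻¹.
det S = -6; the adjugate gives S⁻¹ = [[1/3, 2/3], [1/6, -1/6]].
det T = 3, so T⁻¹ = [[1/3, -1/3], [-1, 2]].
S⁻¹A = [[9, 4], [-3, -1]].
Y = (S⁻¹A)T⁻¹ = [[-1, 5], [0, -1]].

Y = [[-1, 5], [0, -1]]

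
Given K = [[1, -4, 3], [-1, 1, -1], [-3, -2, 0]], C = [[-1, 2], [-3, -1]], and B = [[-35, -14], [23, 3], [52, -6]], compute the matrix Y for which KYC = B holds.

Isolating Y: multiply by K⁻¹ from the left and C⁻¹ from the right, so Y = K⁻¹BC⁻¹.
K has determinant 1; K⁻¹ = [[-2, -6, 1], [3, 9, -2], [5, 14, -3]].
det C = 7; the adjugate gives C⁻¹ = [[-1/7, -2/7], [3/7, -1/7]].
K⁻¹B = [[-16, 4], [-2, -3], [-9, -10]].
Y = (K⁻¹B)C⁻¹ = [[4, 4], [-1, 1], [-3, 4]].

Y = [[4, 4], [-1, 1], [-3, 4]]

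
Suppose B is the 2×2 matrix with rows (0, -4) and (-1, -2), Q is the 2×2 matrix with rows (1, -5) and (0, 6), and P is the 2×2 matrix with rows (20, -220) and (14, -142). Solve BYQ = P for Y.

Y = [[-4, 2], [-5, 5]]

Y = B⁻¹PQ⁻¹ (apply B⁻¹ on the left and Q⁻¹ on the right).
det B = -4; the adjugate gives B⁻¹ = [[1/2, -1], [-1/4, 0]].
det Q = 6; the adjugate gives Q⁻¹ = [[1, 5/6], [0, 1/6]].
B⁻¹P = [[-4, 32], [-5, 55]].
Y = (B⁻¹P)Q⁻¹ = [[-4, 2], [-5, 5]].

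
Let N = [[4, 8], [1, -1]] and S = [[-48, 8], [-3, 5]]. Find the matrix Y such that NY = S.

N is on the left of Y, so left-multiply by N⁻¹: Y = N⁻¹S.
det N = -12, so N⁻¹ = [[1/12, 2/3], [1/12, -1/3]].
Y = N⁻¹S = [[1/12, 2/3], [1/12, -1/3]] · [[-48, 8], [-3, 5]] = [[-6, 4], [-3, -1]].

Y = [[-6, 4], [-3, -1]]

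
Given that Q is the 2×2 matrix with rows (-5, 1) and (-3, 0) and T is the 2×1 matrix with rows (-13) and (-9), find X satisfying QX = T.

X = [[3], [2]]

Q is on the left of X, so left-multiply by Q⁻¹: X = Q⁻¹T.
det Q = 3; the adjugate gives Q⁻¹ = [[0, -1/3], [1, -5/3]].
X = Q⁻¹T = [[0, -1/3], [1, -5/3]] · [[-13], [-9]] = [[3], [2]].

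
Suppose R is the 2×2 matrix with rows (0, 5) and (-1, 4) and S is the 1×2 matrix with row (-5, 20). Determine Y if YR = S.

Y = [[0, 5]]

Right-multiplying both sides by R⁻¹ gives Y = SR⁻¹.
det R = 5; the adjugate gives R⁻¹ = [[4/5, -1], [1/5, 0]].
Y = SR⁻¹ = [[-5, 20]] · [[4/5, -1], [1/5, 0]] = [[0, 5]].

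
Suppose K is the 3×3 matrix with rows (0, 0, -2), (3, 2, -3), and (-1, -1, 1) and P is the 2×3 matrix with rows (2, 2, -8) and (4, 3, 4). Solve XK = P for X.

Since K sits to the right of X, X = PK⁻¹.
K has determinant 2; K⁻¹ = [[-1/2, 1, 2], [0, -1, -3], [-1/2, 0, 0]].
X = PK⁻¹ = [[2, 2, -8], [4, 3, 4]] · [[-1/2, 1, 2], [0, -1, -3], [-1/2, 0, 0]] = [[3, 0, -2], [-4, 1, -1]].

X = [[3, 0, -2], [-4, 1, -1]]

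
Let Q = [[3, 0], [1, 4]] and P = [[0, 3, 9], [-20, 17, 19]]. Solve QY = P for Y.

Q is on the left of Y, so left-multiply by Q⁻¹: Y = Q⁻¹P.
Q has determinant 12; Q⁻¹ = [[1/3, 0], [-1/12, 1/4]].
Y = Q⁻¹P = [[1/3, 0], [-1/12, 1/4]] · [[0, 3, 9], [-20, 17, 19]] = [[0, 1, 3], [-5, 4, 4]].

Y = [[0, 1, 3], [-5, 4, 4]]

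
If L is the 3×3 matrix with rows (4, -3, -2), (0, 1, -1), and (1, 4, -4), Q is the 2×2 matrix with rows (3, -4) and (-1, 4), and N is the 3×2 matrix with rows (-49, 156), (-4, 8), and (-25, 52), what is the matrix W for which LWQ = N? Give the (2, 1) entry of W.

-1

Isolating W: multiply by L⁻¹ from the left and Q⁻¹ from the right, so W = L⁻¹NQ⁻¹.
L has determinant 5; L⁻¹ = [[0, -4, 1], [-1/5, -14/5, 4/5], [-1/5, -19/5, 4/5]].
Q has determinant 8; Q⁻¹ = [[1/2, 1/2], [1/8, 3/8]].
L⁻¹N = [[-9, 20], [1, -12], [5, -20]].
W = (L⁻¹N)Q⁻¹ = [[-2, 3], [-1, -4], [0, -5]].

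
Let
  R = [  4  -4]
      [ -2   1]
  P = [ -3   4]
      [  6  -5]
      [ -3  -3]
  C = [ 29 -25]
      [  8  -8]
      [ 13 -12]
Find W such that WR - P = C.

W = [[4, -5], [3, -1], [5, 5]]

WR = C + P = [[26, -21], [14, -13], [10, -15]].
R is on the right of W, so right-multiply by R⁻¹: W = (C + P)R⁻¹.
R has determinant -4; R⁻¹ = [[-1/4, -1], [-1/2, -1]].
W = (C + P)R⁻¹ = [[4, -5], [3, -1], [5, 5]].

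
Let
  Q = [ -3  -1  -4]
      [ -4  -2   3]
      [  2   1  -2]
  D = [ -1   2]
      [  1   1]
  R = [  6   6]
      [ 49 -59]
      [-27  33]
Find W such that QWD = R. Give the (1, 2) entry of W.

-5

Left-multiply by Q⁻¹ and right-multiply by D⁻¹: W = Q⁻¹RD⁻¹.
det Q = -1; the adjugate gives Q⁻¹ = [[-1, 6, 11], [2, -14, -25], [0, -1, -2]].
det D = -3; the adjugate gives D⁻¹ = [[-1/3, 2/3], [1/3, 1/3]].
Q⁻¹R = [[-9, 3], [1, 13], [5, -7]].
W = (Q⁻¹R)D⁻¹ = [[4, -5], [4, 5], [-4, 1]].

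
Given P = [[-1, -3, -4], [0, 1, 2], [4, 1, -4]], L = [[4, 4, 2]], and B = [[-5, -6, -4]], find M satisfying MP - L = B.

MP = B + L = [[-1, -2, -2]].
P is on the right of M, so right-multiply by P⁻¹: M = (B + L)P⁻¹.
det P = -2; the adjugate gives P⁻¹ = [[3, 8, 1], [-4, -10, -1], [2, 11/2, 1/2]].
M = (B + L)P⁻¹ = [[1, 1, 0]].

M = [[1, 1, 0]]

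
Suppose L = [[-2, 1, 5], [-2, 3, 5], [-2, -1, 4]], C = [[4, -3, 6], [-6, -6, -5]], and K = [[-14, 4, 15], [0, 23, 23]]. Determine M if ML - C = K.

M = [[-1, 2, 4], [2, 4, -3]]

ML = K + C = [[-10, 1, 21], [-6, 17, 18]].
L is on the right of M, so right-multiply by L⁻¹: M = (K + C)L⁻¹.
det L = 4, so L⁻¹ = [[17/4, -9/4, -5/2], [-1/2, 1/2, 0], [2, -1, -1]].
M = (K + C)L⁻¹ = [[-1, 2, 4], [2, 4, -3]].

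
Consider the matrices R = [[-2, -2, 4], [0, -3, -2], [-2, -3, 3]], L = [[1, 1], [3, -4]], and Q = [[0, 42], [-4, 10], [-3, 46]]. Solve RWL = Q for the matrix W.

W = R⁻¹QL⁻¹ (apply R⁻¹ on the left and L⁻¹ on the right).
R has determinant -2; R⁻¹ = [[15/2, 3, -8], [-2, -1, 2], [3, 1, -3]].
det L = -7, so L⁻¹ = [[4/7, 1/7], [3/7, -1/7]].
R⁻¹Q = [[12, -23], [-2, -2], [5, -2]].
W = (R⁻¹Q)L⁻¹ = [[-3, 5], [-2, 0], [2, 1]].

W = [[-3, 5], [-2, 0], [2, 1]]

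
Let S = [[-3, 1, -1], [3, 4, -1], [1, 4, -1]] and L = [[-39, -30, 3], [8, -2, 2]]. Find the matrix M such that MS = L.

S is on the right of M, so right-multiply by S⁻¹: M = LS⁻¹.
det S = -6; the adjugate gives S⁻¹ = [[0, 1/2, -1/2], [-1/3, -2/3, 1], [-4/3, -13/6, 5/2]].
M = LS⁻¹ = [[-39, -30, 3], [8, -2, 2]] · [[0, 1/2, -1/2], [-1/3, -2/3, 1], [-4/3, -13/6, 5/2]] = [[6, -6, -3], [-2, 1, -1]].

M = [[6, -6, -3], [-2, 1, -1]]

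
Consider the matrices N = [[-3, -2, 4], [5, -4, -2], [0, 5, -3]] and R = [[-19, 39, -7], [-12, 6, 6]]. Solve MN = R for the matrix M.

M = [[-2, -5, 3], [-6, -6, -6]]

Right-multiplying both sides by N⁻¹ gives M = RN⁻¹.
det N = 4, so N⁻¹ = [[11/2, 7/2, 5], [15/4, 9/4, 7/2], [25/4, 15/4, 11/2]].
M = RN⁻¹ = [[-19, 39, -7], [-12, 6, 6]] · [[11/2, 7/2, 5], [15/4, 9/4, 7/2], [25/4, 15/4, 11/2]] = [[-2, -5, 3], [-6, -6, -6]].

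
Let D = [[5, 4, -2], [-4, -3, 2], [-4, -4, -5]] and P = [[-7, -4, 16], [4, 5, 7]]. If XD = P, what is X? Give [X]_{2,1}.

D is on the right of X, so right-multiply by D⁻¹: X = PD⁻¹.
det D = -5; the adjugate gives D⁻¹ = [[-23/5, -28/5, -2/5], [28/5, 33/5, 2/5], [-4/5, -4/5, -1/5]].
X = PD⁻¹ = [[-7, -4, 16], [4, 5, 7]] · [[-23/5, -28/5, -2/5], [28/5, 33/5, 2/5], [-4/5, -4/5, -1/5]] = [[-3, 0, -2], [4, 5, -1]].

4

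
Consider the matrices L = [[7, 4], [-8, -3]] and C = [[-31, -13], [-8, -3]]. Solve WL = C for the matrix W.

Since L sits to the right of W, W = CL⁻¹.
det L = 11; the adjugate gives L⁻¹ = [[-3/11, -4/11], [8/11, 7/11]].
W = CL⁻¹ = [[-31, -13], [-8, -3]] · [[-3/11, -4/11], [8/11, 7/11]] = [[-1, 3], [0, 1]].

W = [[-1, 3], [0, 1]]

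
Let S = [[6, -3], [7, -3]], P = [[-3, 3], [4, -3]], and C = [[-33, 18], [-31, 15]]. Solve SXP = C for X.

Isolating X: multiply by S⁻¹ from the left and P⁻¹ from the right, so X = S⁻¹CP⁻¹.
det S = 3; the adjugate gives S⁻¹ = [[-1, 1], [-7/3, 2]].
det P = -3, so P⁻¹ = [[1, 1], [4/3, 1]].
S⁻¹C = [[2, -3], [15, -12]].
X = (S⁻¹C)P⁻¹ = [[-2, -1], [-1, 3]].

X = [[-2, -1], [-1, 3]]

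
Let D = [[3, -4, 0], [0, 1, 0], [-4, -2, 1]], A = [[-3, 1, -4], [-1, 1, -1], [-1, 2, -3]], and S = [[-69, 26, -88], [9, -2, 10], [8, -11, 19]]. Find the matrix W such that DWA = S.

W = [[3, 1, 1], [-3, -1, 1], [5, 2, 1]]

W = D⁻¹SA⁻¹ (apply D⁻¹ on the left and A⁻¹ on the right).
det D = 3; the adjugate gives D⁻¹ = [[1/3, 4/3, 0], [0, 1, 0], [4/3, 22/3, 1]].
det A = 5; the adjugate gives A⁻¹ = [[-1/5, -1, 3/5], [-2/5, 1, 1/5], [-1/5, 1, -2/5]].
D⁻¹S = [[-11, 6, -16], [9, -2, 10], [-18, 9, -25]].
W = (D⁻¹S)A⁻¹ = [[3, 1, 1], [-3, -1, 1], [5, 2, 1]].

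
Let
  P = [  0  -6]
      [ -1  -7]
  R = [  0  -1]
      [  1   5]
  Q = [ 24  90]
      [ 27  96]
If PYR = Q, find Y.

Y = [[-4, 1], [-5, -4]]

Isolating Y: multiply by P⁻¹ from the left and R⁻¹ from the right, so Y = P⁻¹QR⁻¹.
det P = -6; the adjugate gives P⁻¹ = [[7/6, -1], [-1/6, 0]].
det R = 1; the adjugate gives R⁻¹ = [[5, 1], [-1, 0]].
P⁻¹Q = [[1, 9], [-4, -15]].
Y = (P⁻¹Q)R⁻¹ = [[-4, 1], [-5, -4]].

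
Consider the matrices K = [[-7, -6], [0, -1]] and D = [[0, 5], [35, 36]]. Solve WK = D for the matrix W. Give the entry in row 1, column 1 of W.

0

Right-multiplying both sides by K⁻¹ gives W = DK⁻¹.
det K = 7, so K⁻¹ = [[-1/7, 6/7], [0, -1]].
W = DK⁻¹ = [[0, 5], [35, 36]] · [[-1/7, 6/7], [0, -1]] = [[0, -5], [-5, -6]].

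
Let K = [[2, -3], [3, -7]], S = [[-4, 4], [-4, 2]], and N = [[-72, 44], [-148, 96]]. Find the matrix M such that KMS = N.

M = [[-1, 4], [-2, -2]]

Isolating M: multiply by K⁻¹ from the left and S⁻¹ from the right, so M = K⁻¹NS⁻¹.
det K = -5, so K⁻¹ = [[7/5, -3/5], [3/5, -2/5]].
det S = 8; the adjugate gives S⁻¹ = [[1/4, -1/2], [1/2, -1/2]].
K⁻¹N = [[-12, 4], [16, -12]].
M = (K⁻¹N)S⁻¹ = [[-1, 4], [-2, -2]].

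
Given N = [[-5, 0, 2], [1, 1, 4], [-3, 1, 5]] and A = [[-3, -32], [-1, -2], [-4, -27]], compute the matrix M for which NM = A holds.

Left-multiplying both sides by N⁻¹ gives M = N⁻¹A.
N has determinant 3; N⁻¹ = [[1/3, 2/3, -2/3], [-17/3, -19/3, 22/3], [4/3, 5/3, -5/3]].
M = N⁻¹A = [[1/3, 2/3, -2/3], [-17/3, -19/3, 22/3], [4/3, 5/3, -5/3]] · [[-3, -32], [-1, -2], [-4, -27]] = [[1, 6], [-6, -4], [1, -1]].

M = [[1, 6], [-6, -4], [1, -1]]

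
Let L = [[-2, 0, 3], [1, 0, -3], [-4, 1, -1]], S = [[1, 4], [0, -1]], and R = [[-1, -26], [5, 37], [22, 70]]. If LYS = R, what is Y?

Y = [[-4, -5], [3, 2], [-3, 4]]

Y = L⁻¹RS⁻¹ (apply L⁻¹ on the left and S⁻¹ on the right).
L has determinant -3; L⁻¹ = [[-1, -1, 0], [-13/3, -14/3, 1], [-1/3, -2/3, 0]].
det S = -1; the adjugate gives S⁻¹ = [[1, 4], [0, -1]].
L⁻¹R = [[-4, -11], [3, 10], [-3, -16]].
Y = (L⁻¹R)S⁻¹ = [[-4, -5], [3, 2], [-3, 4]].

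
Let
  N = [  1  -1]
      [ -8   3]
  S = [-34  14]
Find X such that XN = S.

X = [[-2, 4]]

Right-multiplying both sides by N⁻¹ gives X = SN⁻¹.
det N = -5, so N⁻¹ = [[-3/5, -1/5], [-8/5, -1/5]].
X = SN⁻¹ = [[-34, 14]] · [[-3/5, -1/5], [-8/5, -1/5]] = [[-2, 4]].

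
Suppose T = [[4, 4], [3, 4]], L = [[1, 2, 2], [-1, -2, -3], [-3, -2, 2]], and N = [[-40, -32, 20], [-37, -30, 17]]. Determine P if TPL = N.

P = [[-1, -1, 1], [-1, 0, 2]]

P = T⁻¹NL⁻¹ (apply T⁻¹ on the left and L⁻¹ on the right).
det T = 4, so T⁻¹ = [[1, -1], [-3/4, 1]].
det L = 4, so L⁻¹ = [[-5/2, -2, -1/2], [11/4, 2, 1/4], [-1, -1, 0]].
T⁻¹N = [[-3, -2, 3], [-7, -6, 2]].
P = (T⁻¹N)L⁻¹ = [[-1, -1, 1], [-1, 0, 2]].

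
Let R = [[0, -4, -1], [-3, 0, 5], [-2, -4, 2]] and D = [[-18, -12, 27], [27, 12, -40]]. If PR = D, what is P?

Right-multiplying both sides by R⁻¹ gives P = DR⁻¹.
R has determinant 4; R⁻¹ = [[5, 3, -5], [-1, -1/2, 3/4], [3, 2, -3]].
P = DR⁻¹ = [[-18, -12, 27], [27, 12, -40]] · [[5, 3, -5], [-1, -1/2, 3/4], [3, 2, -3]] = [[3, 6, 0], [3, -5, -6]].

P = [[3, 6, 0], [3, -5, -6]]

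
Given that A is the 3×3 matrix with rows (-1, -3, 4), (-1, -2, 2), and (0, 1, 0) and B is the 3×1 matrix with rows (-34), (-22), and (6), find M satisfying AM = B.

M = [[4], [6], [-3]]

Since A multiplies M on the left, M = A⁻¹B.
A has determinant -2; A⁻¹ = [[1, -2, -1], [0, 0, 1], [1/2, -1/2, 1/2]].
M = A⁻¹B = [[1, -2, -1], [0, 0, 1], [1/2, -1/2, 1/2]] · [[-34], [-22], [6]] = [[4], [6], [-3]].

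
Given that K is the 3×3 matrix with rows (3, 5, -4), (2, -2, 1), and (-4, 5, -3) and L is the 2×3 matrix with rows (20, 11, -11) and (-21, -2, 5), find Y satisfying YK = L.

K is on the right of Y, so right-multiply by K⁻¹: Y = LK⁻¹.
det K = 5; the adjugate gives K⁻¹ = [[1/5, -1, -3/5], [2/5, -5, -11/5], [2/5, -7, -16/5]].
Y = LK⁻¹ = [[20, 11, -11], [-21, -2, 5]] · [[1/5, -1, -3/5], [2/5, -5, -11/5], [2/5, -7, -16/5]] = [[4, 2, -1], [-3, -4, 1]].

Y = [[4, 2, -1], [-3, -4, 1]]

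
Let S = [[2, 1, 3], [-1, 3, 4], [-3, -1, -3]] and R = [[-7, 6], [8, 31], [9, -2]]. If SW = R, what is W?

W = [[-2, -4], [6, 5], [-3, 3]]

Left-multiplying both sides by S⁻¹ gives W = S⁻¹R.
det S = 5; the adjugate gives S⁻¹ = [[-1, 0, -1], [-3, 3/5, -11/5], [2, -1/5, 7/5]].
W = S⁻¹R = [[-1, 0, -1], [-3, 3/5, -11/5], [2, -1/5, 7/5]] · [[-7, 6], [8, 31], [9, -2]] = [[-2, -4], [6, 5], [-3, 3]].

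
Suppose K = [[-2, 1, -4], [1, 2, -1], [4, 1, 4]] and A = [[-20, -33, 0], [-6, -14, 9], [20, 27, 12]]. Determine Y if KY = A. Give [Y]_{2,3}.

0

K is on the left of Y, so left-multiply by K⁻¹: Y = K⁻¹A.
det K = 2; the adjugate gives K⁻¹ = [[9/2, -4, 7/2], [-4, 4, -3], [-7/2, 3, -5/2]].
Y = K⁻¹A = [[9/2, -4, 7/2], [-4, 4, -3], [-7/2, 3, -5/2]] · [[-20, -33, 0], [-6, -14, 9], [20, 27, 12]] = [[4, 2, 6], [-4, -5, 0], [2, 6, -3]].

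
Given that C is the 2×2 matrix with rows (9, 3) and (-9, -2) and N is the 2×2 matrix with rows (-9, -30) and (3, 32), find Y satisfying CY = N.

Y = [[1, -4], [-6, 2]]

C is on the left of Y, so left-multiply by C⁻¹: Y = C⁻¹N.
det C = 9, so C⁻¹ = [[-2/9, -1/3], [1, 1]].
Y = C⁻¹N = [[-2/9, -1/3], [1, 1]] · [[-9, -30], [3, 32]] = [[1, -4], [-6, 2]].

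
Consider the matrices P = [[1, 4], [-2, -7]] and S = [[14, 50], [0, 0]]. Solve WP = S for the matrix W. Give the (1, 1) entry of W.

Right-multiplying both sides by P⁻¹ gives W = SP⁻¹.
P has determinant 1; P⁻¹ = [[-7, -4], [2, 1]].
W = SP⁻¹ = [[14, 50], [0, 0]] · [[-7, -4], [2, 1]] = [[2, -6], [0, 0]].

2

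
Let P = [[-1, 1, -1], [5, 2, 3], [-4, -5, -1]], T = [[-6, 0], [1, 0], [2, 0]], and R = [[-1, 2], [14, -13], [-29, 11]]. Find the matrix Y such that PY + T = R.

Y = [[4, -1], [4, -1], [-5, -2]]

PY = R − T = [[5, 2], [13, -13], [-31, 11]].
Left-multiplying both sides by P⁻¹ gives Y = P⁻¹(R − T).
det P = -3, so P⁻¹ = [[-13/3, -2, -5/3], [7/3, 1, 2/3], [17/3, 3, 7/3]].
Y = P⁻¹(R − T) = [[4, -1], [4, -1], [-5, -2]].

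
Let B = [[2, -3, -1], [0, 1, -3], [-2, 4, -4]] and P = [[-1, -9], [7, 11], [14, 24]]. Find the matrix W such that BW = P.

Since B multiplies W on the left, W = B⁻¹P.
det B = -4, so B⁻¹ = [[-2, 4, -5/2], [-3/2, 5/2, -3/2], [-1/2, 1/2, -1/2]].
W = B⁻¹P = [[-2, 4, -5/2], [-3/2, 5/2, -3/2], [-1/2, 1/2, -1/2]] · [[-1, -9], [7, 11], [14, 24]] = [[-5, 2], [-2, 5], [-3, -2]].

W = [[-5, 2], [-2, 5], [-3, -2]]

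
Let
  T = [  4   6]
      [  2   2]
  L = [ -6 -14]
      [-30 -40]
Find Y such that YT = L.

Y = [[-4, 5], [-5, -5]]

T is on the right of Y, so right-multiply by T⁻¹: Y = LT⁻¹.
T has determinant -4; T⁻¹ = [[-1/2, 3/2], [1/2, -1]].
Y = LT⁻¹ = [[-6, -14], [-30, -40]] · [[-1/2, 3/2], [1/2, -1]] = [[-4, 5], [-5, -5]].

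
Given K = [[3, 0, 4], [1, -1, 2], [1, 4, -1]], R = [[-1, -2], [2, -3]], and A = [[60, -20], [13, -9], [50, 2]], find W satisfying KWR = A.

Isolating W: multiply by K⁻¹ from the left and R⁻¹ from the right, so W = K⁻¹AR⁻¹.
det K = -1; the adjugate gives K⁻¹ = [[7, -16, -4], [-3, 7, 2], [-5, 12, 3]].
R has determinant 7; R⁻¹ = [[-3/7, 2/7], [-2/7, -1/7]].
K⁻¹A = [[12, -4], [11, 1], [6, -2]].
W = (K⁻¹A)R⁻¹ = [[-4, 4], [-5, 3], [-2, 2]].

W = [[-4, 4], [-5, 3], [-2, 2]]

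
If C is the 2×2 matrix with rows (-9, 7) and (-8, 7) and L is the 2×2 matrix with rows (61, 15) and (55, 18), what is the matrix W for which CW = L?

Since C multiplies W on the left, W = C⁻¹L.
det C = -7; the adjugate gives C⁻¹ = [[-1, 1], [-8/7, 9/7]].
W = C⁻¹L = [[-1, 1], [-8/7, 9/7]] · [[61, 15], [55, 18]] = [[-6, 3], [1, 6]].

W = [[-6, 3], [1, 6]]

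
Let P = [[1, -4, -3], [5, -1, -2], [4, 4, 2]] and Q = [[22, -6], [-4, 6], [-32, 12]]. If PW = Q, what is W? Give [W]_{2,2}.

6

Left-multiplying both sides by P⁻¹ gives W = P⁻¹Q.
det P = 6, so P⁻¹ = [[1, -2/3, 5/6], [-3, 7/3, -13/6], [4, -10/3, 19/6]].
W = P⁻¹Q = [[1, -2/3, 5/6], [-3, 7/3, -13/6], [4, -10/3, 19/6]] · [[22, -6], [-4, 6], [-32, 12]] = [[-2, 0], [-6, 6], [0, -6]].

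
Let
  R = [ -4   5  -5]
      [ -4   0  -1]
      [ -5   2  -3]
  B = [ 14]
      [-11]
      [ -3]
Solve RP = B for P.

R is on the left of P, so left-multiply by R⁻¹: P = R⁻¹B.
det R = -3, so R⁻¹ = [[-2/3, -5/3, 5/3], [7/3, 13/3, -16/3], [8/3, 17/3, -20/3]].
P = R⁻¹B = [[-2/3, -5/3, 5/3], [7/3, 13/3, -16/3], [8/3, 17/3, -20/3]] · [[14], [-11], [-3]] = [[4], [1], [-5]].

P = [[4], [1], [-5]]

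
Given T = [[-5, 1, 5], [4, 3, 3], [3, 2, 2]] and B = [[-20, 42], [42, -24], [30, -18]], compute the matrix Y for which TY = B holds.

T is on the left of Y, so left-multiply by T⁻¹: Y = T⁻¹B.
det T = -4, so T⁻¹ = [[0, -2, 3], [-1/4, 25/4, -35/4], [1/4, -13/4, 19/4]].
Y = T⁻¹B = [[0, -2, 3], [-1/4, 25/4, -35/4], [1/4, -13/4, 19/4]] · [[-20, 42], [42, -24], [30, -18]] = [[6, -6], [5, -3], [1, 3]].

Y = [[6, -6], [5, -3], [1, 3]]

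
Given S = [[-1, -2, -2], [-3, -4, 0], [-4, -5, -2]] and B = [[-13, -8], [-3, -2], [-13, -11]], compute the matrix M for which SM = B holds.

M = [[-3, 2], [3, -1], [5, 4]]

Left-multiplying both sides by S⁻¹ gives M = S⁻¹B.
det S = 6; the adjugate gives S⁻¹ = [[4/3, 1, -4/3], [-1, -1, 1], [-1/6, 1/2, -1/3]].
M = S⁻¹B = [[4/3, 1, -4/3], [-1, -1, 1], [-1/6, 1/2, -1/3]] · [[-13, -8], [-3, -2], [-13, -11]] = [[-3, 2], [3, -1], [5, 4]].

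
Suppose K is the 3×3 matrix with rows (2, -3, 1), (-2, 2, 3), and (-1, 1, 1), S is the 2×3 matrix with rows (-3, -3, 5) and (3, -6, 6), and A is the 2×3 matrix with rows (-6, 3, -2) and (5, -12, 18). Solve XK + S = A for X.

XK = A − S = [[-3, 6, -7], [2, -6, 12]].
Right-multiplying both sides by K⁻¹ gives X = (A − S)K⁻¹.
det K = 1; the adjugate gives K⁻¹ = [[-1, 4, -11], [-1, 3, -8], [0, 1, -2]].
X = (A − S)K⁻¹ = [[-3, -1, -1], [4, 2, 2]].

X = [[-3, -1, -1], [4, 2, 2]]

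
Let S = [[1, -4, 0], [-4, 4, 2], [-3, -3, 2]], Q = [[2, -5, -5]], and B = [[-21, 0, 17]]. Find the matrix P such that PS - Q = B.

P = [[2, 3, 3]]

PS = B + Q = [[-19, -5, 12]].
Since S sits to the right of P, P = (B + Q)S⁻¹.
S has determinant 6; S⁻¹ = [[7/3, 4/3, -4/3], [1/3, 1/3, -1/3], [4, 5/2, -2]].
P = (B + Q)S⁻¹ = [[2, 3, 3]].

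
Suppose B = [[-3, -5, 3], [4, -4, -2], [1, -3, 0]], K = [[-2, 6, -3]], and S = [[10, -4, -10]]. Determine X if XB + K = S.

XB = S − K = [[12, -10, -7]].
Since B sits to the right of X, X = (S − K)B⁻¹.
det B = 4; the adjugate gives B⁻¹ = [[-3/2, -9/4, 11/2], [-1/2, -3/4, 3/2], [-2, -7/2, 8]].
X = (S − K)B⁻¹ = [[1, 5, -5]].

X = [[1, 5, -5]]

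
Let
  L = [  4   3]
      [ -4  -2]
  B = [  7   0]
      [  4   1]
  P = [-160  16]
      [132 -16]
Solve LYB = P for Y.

Y = [[-5, 4], [-4, 0]]

Isolating Y: multiply by L⁻¹ from the left and B⁻¹ from the right, so Y = L⁻¹PB⁻¹.
det L = 4, so L⁻¹ = [[-1/2, -3/4], [1, 1]].
det B = 7; the adjugate gives B⁻¹ = [[1/7, 0], [-4/7, 1]].
L⁻¹P = [[-19, 4], [-28, 0]].
Y = (L⁻¹P)B⁻¹ = [[-5, 4], [-4, 0]].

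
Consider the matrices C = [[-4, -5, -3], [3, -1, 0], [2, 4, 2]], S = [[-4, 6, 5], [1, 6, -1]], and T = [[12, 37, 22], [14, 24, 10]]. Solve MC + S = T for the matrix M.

M = [[-5, -2, 1], [-5, -1, -2]]

MC = T − S = [[16, 31, 17], [13, 18, 11]].
C is on the right of M, so right-multiply by C⁻¹: M = (T − S)C⁻¹.
det C = -4, so C⁻¹ = [[1/2, 1/2, 3/4], [3/2, 1/2, 9/4], [-7/2, -3/2, -19/4]].
M = (T − S)C⁻¹ = [[-5, -2, 1], [-5, -1, -2]].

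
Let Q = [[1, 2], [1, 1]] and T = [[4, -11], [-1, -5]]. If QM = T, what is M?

M = [[-6, 1], [5, -6]]

Q is on the left of M, so left-multiply by Q⁻¹: M = Q⁻¹T.
det Q = -1, so Q⁻¹ = [[-1, 2], [1, -1]].
M = Q⁻¹T = [[-1, 2], [1, -1]] · [[4, -11], [-1, -5]] = [[-6, 1], [5, -6]].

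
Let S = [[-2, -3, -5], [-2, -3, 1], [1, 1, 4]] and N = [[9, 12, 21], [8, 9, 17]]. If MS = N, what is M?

M = [[-2, -1, 3], [1, -2, 6]]

Since S sits to the right of M, M = NS⁻¹.
det S = -6; the adjugate gives S⁻¹ = [[13/6, -7/6, 3], [-3/2, 1/2, -2], [-1/6, 1/6, 0]].
M = NS⁻¹ = [[9, 12, 21], [8, 9, 17]] · [[13/6, -7/6, 3], [-3/2, 1/2, -2], [-1/6, 1/6, 0]] = [[-2, -1, 3], [1, -2, 6]].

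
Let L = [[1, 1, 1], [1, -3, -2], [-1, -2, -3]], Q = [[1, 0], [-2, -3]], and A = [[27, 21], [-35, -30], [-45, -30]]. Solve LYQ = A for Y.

Isolating Y: multiply by L⁻¹ from the left and Q⁻¹ from the right, so Y = L⁻¹AQ⁻¹.
det L = 5; the adjugate gives L⁻¹ = [[1, 1/5, 1/5], [1, -2/5, 3/5], [-1, 1/5, -4/5]].
det Q = -3, so Q⁻¹ = [[1, 0], [-2/3, -1/3]].
L⁻¹A = [[11, 9], [14, 15], [2, -3]].
Y = (L⁻¹A)Q⁻¹ = [[5, -3], [4, -5], [4, 1]].

Y = [[5, -3], [4, -5], [4, 1]]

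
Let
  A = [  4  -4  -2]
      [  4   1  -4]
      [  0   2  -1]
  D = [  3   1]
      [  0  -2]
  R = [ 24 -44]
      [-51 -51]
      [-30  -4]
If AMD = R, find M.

M = [[-3, 2], [-5, -3], [0, -3]]

Isolating M: multiply by A⁻¹ from the left and D⁻¹ from the right, so M = A⁻¹RD⁻¹.
det A = -4; the adjugate gives A⁻¹ = [[-7/4, 2, -9/2], [-1, 1, -2], [-2, 2, -5]].
det D = -6; the adjugate gives D⁻¹ = [[1/3, 1/6], [0, -1/2]].
A⁻¹R = [[-9, -7], [-15, 1], [0, 6]].
M = (A⁻¹R)D⁻¹ = [[-3, 2], [-5, -3], [0, -3]].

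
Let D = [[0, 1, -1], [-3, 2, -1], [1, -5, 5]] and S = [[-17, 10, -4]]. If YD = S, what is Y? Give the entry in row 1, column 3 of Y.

1

Right-multiplying both sides by D⁻¹ gives Y = SD⁻¹.
det D = 1, so D⁻¹ = [[5, 0, 1], [14, 1, 3], [13, 1, 3]].
Y = SD⁻¹ = [[-17, 10, -4]] · [[5, 0, 1], [14, 1, 3], [13, 1, 3]] = [[3, 6, 1]].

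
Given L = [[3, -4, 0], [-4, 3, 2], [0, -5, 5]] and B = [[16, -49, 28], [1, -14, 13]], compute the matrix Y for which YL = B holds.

Y = [[4, -1, 6], [-1, -1, 3]]

Since L sits to the right of Y, Y = BL⁻¹.
det L = -5; the adjugate gives L⁻¹ = [[-5, -4, 8/5], [-4, -3, 6/5], [-4, -3, 7/5]].
Y = BL⁻¹ = [[16, -49, 28], [1, -14, 13]] · [[-5, -4, 8/5], [-4, -3, 6/5], [-4, -3, 7/5]] = [[4, -1, 6], [-1, -1, 3]].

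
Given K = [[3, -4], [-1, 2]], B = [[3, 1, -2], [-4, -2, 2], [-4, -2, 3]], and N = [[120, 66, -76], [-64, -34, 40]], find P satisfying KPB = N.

P = [[-4, 1, -2], [0, 5, 4]]

Left-multiply by K⁻¹ and right-multiply by B⁻¹: P = K⁻¹NB⁻¹.
det K = 2; the adjugate gives K⁻¹ = [[1, 2], [1/2, 3/2]].
det B = -2; the adjugate gives B⁻¹ = [[1, -1/2, 1], [-2, -1/2, -1], [0, -1, 1]].
K⁻¹N = [[-8, -2, 4], [-36, -18, 22]].
P = (K⁻¹N)B⁻¹ = [[-4, 1, -2], [0, 5, 4]].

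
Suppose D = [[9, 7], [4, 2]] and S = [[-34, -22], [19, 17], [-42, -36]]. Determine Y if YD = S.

Y = [[-2, -4], [3, -2], [-6, 3]]

Since D sits to the right of Y, Y = SD⁻¹.
det D = -10, so D⁻¹ = [[-1/5, 7/10], [2/5, -9/10]].
Y = SD⁻¹ = [[-34, -22], [19, 17], [-42, -36]] · [[-1/5, 7/10], [2/5, -9/10]] = [[-2, -4], [3, -2], [-6, 3]].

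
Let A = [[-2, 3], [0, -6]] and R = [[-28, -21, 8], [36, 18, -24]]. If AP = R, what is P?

P = [[5, 6, 2], [-6, -3, 4]]

Since A multiplies P on the left, P = A⁻¹R.
A has determinant 12; A⁻¹ = [[-1/2, -1/4], [0, -1/6]].
P = A⁻¹R = [[-1/2, -1/4], [0, -1/6]] · [[-28, -21, 8], [36, 18, -24]] = [[5, 6, 2], [-6, -3, 4]].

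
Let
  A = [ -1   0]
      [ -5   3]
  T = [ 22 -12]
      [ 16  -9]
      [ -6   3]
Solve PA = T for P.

P = [[-2, -4], [-1, -3], [1, 1]]

Right-multiplying both sides by A⁻¹ gives P = TA⁻¹.
det A = -3, so A⁻¹ = [[-1, 0], [-5/3, 1/3]].
P = TA⁻¹ = [[22, -12], [16, -9], [-6, 3]] · [[-1, 0], [-5/3, 1/3]] = [[-2, -4], [-1, -3], [1, 1]].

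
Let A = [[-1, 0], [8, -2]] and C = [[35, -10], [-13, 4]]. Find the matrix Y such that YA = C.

Y = [[5, 5], [-3, -2]]

Since A sits to the right of Y, Y = CA⁻¹.
det A = 2, so A⁻¹ = [[-1, 0], [-4, -1/2]].
Y = CA⁻¹ = [[35, -10], [-13, 4]] · [[-1, 0], [-4, -1/2]] = [[5, 5], [-3, -2]].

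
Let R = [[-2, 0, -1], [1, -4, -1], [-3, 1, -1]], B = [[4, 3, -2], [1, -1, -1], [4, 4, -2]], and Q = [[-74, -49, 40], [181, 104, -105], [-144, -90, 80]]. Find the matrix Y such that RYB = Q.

Left-multiply by R⁻¹ and right-multiply by B⁻¹: Y = R⁻¹QB⁻¹.
det R = 1; the adjugate gives R⁻¹ = [[5, -1, -4], [4, -1, -3], [-11, 2, 8]].
det B = 2; the adjugate gives B⁻¹ = [[3, -1, -5/2], [-1, 0, 1], [4, -2, -7/2]].
R⁻¹Q = [[25, 11, -15], [-45, -30, 25], [24, 27, -10]].
Y = (R⁻¹Q)B⁻¹ = [[4, 5, 1], [-5, -5, -5], [5, -4, 2]].

Y = [[4, 5, 1], [-5, -5, -5], [5, -4, 2]]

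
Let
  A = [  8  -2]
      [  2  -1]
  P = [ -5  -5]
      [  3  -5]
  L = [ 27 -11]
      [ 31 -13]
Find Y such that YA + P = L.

Y = [[5, -4], [3, 2]]

YA = L − P = [[32, -6], [28, -8]].
Right-multiplying both sides by A⁻¹ gives Y = (L − P)A⁻¹.
A has determinant -4; A⁻¹ = [[1/4, -1/2], [1/2, -2]].
Y = (L − P)A⁻¹ = [[5, -4], [3, 2]].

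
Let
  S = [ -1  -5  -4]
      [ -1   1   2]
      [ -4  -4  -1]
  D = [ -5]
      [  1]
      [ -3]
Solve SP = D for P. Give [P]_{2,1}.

2

Since S multiplies P on the left, P = S⁻¹D.
det S = 6, so S⁻¹ = [[7/6, 11/6, -1], [-3/2, -5/2, 1], [4/3, 8/3, -1]].
P = S⁻¹D = [[7/6, 11/6, -1], [-3/2, -5/2, 1], [4/3, 8/3, -1]] · [[-5], [1], [-3]] = [[-1], [2], [-1]].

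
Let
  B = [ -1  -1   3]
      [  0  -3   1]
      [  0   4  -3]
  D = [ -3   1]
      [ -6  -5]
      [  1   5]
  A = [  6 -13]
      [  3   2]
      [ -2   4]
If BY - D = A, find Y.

Y = [[4, 3], [2, 0], [3, -3]]

BY = A + D = [[3, -12], [-3, -3], [-1, 9]].
Left-multiplying both sides by B⁻¹ gives Y = B⁻¹(A + D).
B has determinant -5; B⁻¹ = [[-1, -9/5, -8/5], [0, -3/5, -1/5], [0, -4/5, -3/5]].
Y = B⁻¹(A + D) = [[4, 3], [2, 0], [3, -3]].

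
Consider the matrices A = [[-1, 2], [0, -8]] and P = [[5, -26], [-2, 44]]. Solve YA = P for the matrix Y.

Y = [[-5, 2], [2, -5]]

A is on the right of Y, so right-multiply by A⁻¹: Y = PA⁻¹.
det A = 8, so A⁻¹ = [[-1, -1/4], [0, -1/8]].
Y = PA⁻¹ = [[5, -26], [-2, 44]] · [[-1, -1/4], [0, -1/8]] = [[-5, 2], [2, -5]].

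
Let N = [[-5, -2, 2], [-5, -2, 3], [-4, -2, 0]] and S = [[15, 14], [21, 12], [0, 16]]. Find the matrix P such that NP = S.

P = [[-3, -2], [6, -4], [6, -2]]

Since N multiplies P on the left, P = N⁻¹S.
N has determinant -2; N⁻¹ = [[-3, 2, 1], [6, -4, -5/2], [-1, 1, 0]].
P = N⁻¹S = [[-3, 2, 1], [6, -4, -5/2], [-1, 1, 0]] · [[15, 14], [21, 12], [0, 16]] = [[-3, -2], [6, -4], [6, -2]].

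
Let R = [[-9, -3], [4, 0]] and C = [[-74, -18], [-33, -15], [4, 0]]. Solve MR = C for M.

M = [[6, -5], [5, 3], [0, 1]]

Right-multiplying both sides by R⁻¹ gives M = CR⁻¹.
det R = 12; the adjugate gives R⁻¹ = [[0, 1/4], [-1/3, -3/4]].
M = CR⁻¹ = [[-74, -18], [-33, -15], [4, 0]] · [[0, 1/4], [-1/3, -3/4]] = [[6, -5], [5, 3], [0, 1]].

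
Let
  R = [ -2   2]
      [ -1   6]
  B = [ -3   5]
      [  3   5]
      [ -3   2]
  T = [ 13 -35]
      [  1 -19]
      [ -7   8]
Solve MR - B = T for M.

MR = T + B = [[10, -30], [4, -14], [-10, 10]].
Right-multiplying both sides by R⁻¹ gives M = (T + B)R⁻¹.
R has determinant -10; R⁻¹ = [[-3/5, 1/5], [-1/10, 1/5]].
M = (T + B)R⁻¹ = [[-3, -4], [-1, -2], [5, 0]].

M = [[-3, -4], [-1, -2], [5, 0]]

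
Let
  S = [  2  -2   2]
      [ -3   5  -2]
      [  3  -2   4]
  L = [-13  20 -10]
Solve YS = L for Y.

Right-multiplying both sides by S⁻¹ gives Y = LS⁻¹.
det S = 2; the adjugate gives S⁻¹ = [[8, 2, -3], [3, 1, -1], [-9/2, -1, 2]].
Y = LS⁻¹ = [[-13, 20, -10]] · [[8, 2, -3], [3, 1, -1], [-9/2, -1, 2]] = [[1, 4, -1]].

Y = [[1, 4, -1]]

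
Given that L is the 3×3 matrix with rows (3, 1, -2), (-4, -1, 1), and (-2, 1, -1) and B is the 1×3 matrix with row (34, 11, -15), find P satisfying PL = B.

P = [[4, -6, 1]]

L is on the right of P, so right-multiply by L⁻¹: P = BL⁻¹.
L has determinant 6; L⁻¹ = [[0, -1/6, -1/6], [-1, -7/6, 5/6], [-1, -5/6, 1/6]].
P = BL⁻¹ = [[34, 11, -15]] · [[0, -1/6, -1/6], [-1, -7/6, 5/6], [-1, -5/6, 1/6]] = [[4, -6, 1]].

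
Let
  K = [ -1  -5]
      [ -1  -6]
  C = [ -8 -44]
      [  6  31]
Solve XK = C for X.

K is on the right of X, so right-multiply by K⁻¹: X = CK⁻¹.
K has determinant 1; K⁻¹ = [[-6, 5], [1, -1]].
X = CK⁻¹ = [[-8, -44], [6, 31]] · [[-6, 5], [1, -1]] = [[4, 4], [-5, -1]].

X = [[4, 4], [-5, -1]]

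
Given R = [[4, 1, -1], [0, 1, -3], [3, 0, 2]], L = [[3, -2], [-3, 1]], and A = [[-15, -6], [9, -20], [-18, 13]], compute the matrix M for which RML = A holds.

Left-multiply by R⁻¹ and right-multiply by L⁻¹: M = R⁻¹AL⁻¹.
R has determinant 2; R⁻¹ = [[1, -1, -1], [-9/2, 11/2, 6], [-3/2, 3/2, 2]].
L has determinant -3; L⁻¹ = [[-1/3, -2/3], [-1, -1]].
R⁻¹A = [[-6, 1], [9, -5], [0, 5]].
M = (R⁻¹A)L⁻¹ = [[1, 3], [2, -1], [-5, -5]].

M = [[1, 3], [2, -1], [-5, -5]]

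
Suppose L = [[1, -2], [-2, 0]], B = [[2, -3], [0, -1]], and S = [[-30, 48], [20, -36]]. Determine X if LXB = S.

Isolating X: multiply by L⁻¹ from the left and B⁻¹ from the right, so X = L⁻¹SB⁻¹.
L has determinant -4; L⁻¹ = [[0, -1/2], [-1/2, -1/4]].
det B = -2, so B⁻¹ = [[1/2, -3/2], [0, -1]].
L⁻¹S = [[-10, 18], [10, -15]].
X = (L⁻¹S)B⁻¹ = [[-5, -3], [5, 0]].

X = [[-5, -3], [5, 0]]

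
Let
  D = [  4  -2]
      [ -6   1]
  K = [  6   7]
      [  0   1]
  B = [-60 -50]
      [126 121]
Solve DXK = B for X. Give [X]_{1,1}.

Left-multiply by D⁻¹ and right-multiply by K⁻¹: X = D⁻¹BK⁻¹.
D has determinant -8; D⁻¹ = [[-1/8, -1/4], [-3/4, -1/2]].
det K = 6, so K⁻¹ = [[1/6, -7/6], [0, 1]].
D⁻¹B = [[-24, -24], [-18, -23]].
X = (D⁻¹B)K⁻¹ = [[-4, 4], [-3, -2]].

-4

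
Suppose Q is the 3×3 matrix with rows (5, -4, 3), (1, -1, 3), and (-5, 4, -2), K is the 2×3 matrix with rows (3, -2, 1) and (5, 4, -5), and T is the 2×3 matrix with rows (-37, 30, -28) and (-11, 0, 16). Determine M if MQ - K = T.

M = [[-3, -4, 3], [3, 4, 5]]

MQ = T + K = [[-34, 28, -27], [-6, 4, 11]].
Q is on the right of M, so right-multiply by Q⁻¹: M = (T + K)Q⁻¹.
Q has determinant -1; Q⁻¹ = [[10, -4, 9], [13, -5, 12], [1, 0, 1]].
M = (T + K)Q⁻¹ = [[-3, -4, 3], [3, 4, 5]].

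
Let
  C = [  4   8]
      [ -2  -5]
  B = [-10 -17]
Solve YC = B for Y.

Y = [[-4, -3]]

C is on the right of Y, so right-multiply by C⁻¹: Y = BC⁻¹.
det C = -4; the adjugate gives C⁻¹ = [[5/4, 2], [-1/2, -1]].
Y = BC⁻¹ = [[-10, -17]] · [[5/4, 2], [-1/2, -1]] = [[-4, -3]].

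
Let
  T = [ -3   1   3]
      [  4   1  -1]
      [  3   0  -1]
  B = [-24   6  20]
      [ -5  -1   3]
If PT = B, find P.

P = [[6, 0, -2], [1, -2, 2]]

Right-multiplying both sides by T⁻¹ gives P = BT⁻¹.
det T = -5, so T⁻¹ = [[1/5, -1/5, 4/5], [-1/5, 6/5, -9/5], [3/5, -3/5, 7/5]].
P = BT⁻¹ = [[-24, 6, 20], [-5, -1, 3]] · [[1/5, -1/5, 4/5], [-1/5, 6/5, -9/5], [3/5, -3/5, 7/5]] = [[6, 0, -2], [1, -2, 2]].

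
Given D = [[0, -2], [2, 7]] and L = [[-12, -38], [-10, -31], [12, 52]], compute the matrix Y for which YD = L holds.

D is on the right of Y, so right-multiply by D⁻¹: Y = LD⁻¹.
det D = 4, so D⁻¹ = [[7/4, 1/2], [-1/2, 0]].
Y = LD⁻¹ = [[-12, -38], [-10, -31], [12, 52]] · [[7/4, 1/2], [-1/2, 0]] = [[-2, -6], [-2, -5], [-5, 6]].

Y = [[-2, -6], [-2, -5], [-5, 6]]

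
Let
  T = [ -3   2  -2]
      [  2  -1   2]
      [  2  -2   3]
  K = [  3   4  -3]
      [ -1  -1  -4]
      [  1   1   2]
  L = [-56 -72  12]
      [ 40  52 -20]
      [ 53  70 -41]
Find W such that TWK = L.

Isolating W: multiply by T⁻¹ from the left and K⁻¹ from the right, so W = T⁻¹LK⁻¹.
det T = -3; the adjugate gives T⁻¹ = [[-1/3, 2/3, -2/3], [2/3, 5/3, -2/3], [2/3, 2/3, 1/3]].
det K = -2, so K⁻¹ = [[-1, 11/2, 19/2], [1, -9/2, -15/2], [0, -1/2, -1/2]].
T⁻¹L = [[10, 12, 10], [-6, -8, 2], [7, 10, -19]].
W = (T⁻¹L)K⁻¹ = [[2, -4, 0], [-2, 2, 2], [3, 3, 1]].

W = [[2, -4, 0], [-2, 2, 2], [3, 3, 1]]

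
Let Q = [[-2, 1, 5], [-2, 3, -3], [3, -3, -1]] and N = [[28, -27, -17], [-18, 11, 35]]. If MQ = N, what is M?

M = [[-6, -5, 2], [5, -2, -4]]

Right-multiplying both sides by Q⁻¹ gives M = NQ⁻¹.
Q has determinant -2; Q⁻¹ = [[6, 7, 9], [11/2, 13/2, 8], [3/2, 3/2, 2]].
M = NQ⁻¹ = [[28, -27, -17], [-18, 11, 35]] · [[6, 7, 9], [11/2, 13/2, 8], [3/2, 3/2, 2]] = [[-6, -5, 2], [5, -2, -4]].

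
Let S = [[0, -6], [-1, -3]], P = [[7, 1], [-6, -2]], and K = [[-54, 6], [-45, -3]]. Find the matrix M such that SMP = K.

Left-multiply by S⁻¹ and right-multiply by P⁻¹: M = S⁻¹KP⁻¹.
S has determinant -6; S⁻¹ = [[1/2, -1], [-1/6, 0]].
det P = -8; the adjugate gives P⁻¹ = [[1/4, 1/8], [-3/4, -7/8]].
S⁻¹K = [[18, 6], [9, -1]].
M = (S⁻¹K)P⁻¹ = [[0, -3], [3, 2]].

M = [[0, -3], [3, 2]]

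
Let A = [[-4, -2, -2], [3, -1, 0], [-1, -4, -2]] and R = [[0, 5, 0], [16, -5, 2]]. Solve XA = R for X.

X = [[5, 5, -5], [-4, 1, 3]]

A is on the right of X, so right-multiply by A⁻¹: X = RA⁻¹.
det A = 6; the adjugate gives A⁻¹ = [[1/3, 2/3, -1/3], [1, 1, -1], [-13/6, -7/3, 5/3]].
X = RA⁻¹ = [[0, 5, 0], [16, -5, 2]] · [[1/3, 2/3, -1/3], [1, 1, -1], [-13/6, -7/3, 5/3]] = [[5, 5, -5], [-4, 1, 3]].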